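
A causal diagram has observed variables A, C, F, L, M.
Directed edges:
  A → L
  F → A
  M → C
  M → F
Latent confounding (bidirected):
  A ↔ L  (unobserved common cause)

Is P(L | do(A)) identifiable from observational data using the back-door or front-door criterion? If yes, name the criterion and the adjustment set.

desc(A)\{A}={L}; candidates ⊆ {C,F,M}.
A↔L: latent back-door arc(s) into A.
size 0: {}; under {} A still reaches {C,F,L,M} ∋ L.
size 1: {C}, {F}, {M}; under {C} A still reaches {F,L,M} ∋ L.
size 2: {C,F}, {C,M}, {F,M}; under {C,F} A still reaches {L} ∋ L.
A↔L cannot be blocked by any observed set — no back-door set.
No mediator lies on a directed A→…→L path.
Neither criterion identifies P(L|do(A)) in this graph.

P(L|do(A)): not identifiable (no BD/FD set).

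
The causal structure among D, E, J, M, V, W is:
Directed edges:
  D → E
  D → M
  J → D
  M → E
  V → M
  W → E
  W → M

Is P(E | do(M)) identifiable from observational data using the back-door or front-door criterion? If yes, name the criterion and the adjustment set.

P(E|do(M)): backdoor, adjust for {D, W}.

desc(M)\{M}={E}; candidates ⊆ {D,J,V,W}.
size 0: {}; under {} M still reaches {D,E,J,V,W} ∋ E.
size 1: {D}, {J}, {V} …(+1); under {D} M still reaches {E,V,W} ∋ E.
{D,W}: M⊥E given {D,W} in G with M→· removed — back-door holds.
P(E|do(M)) = Σ_{D,W} P(E|M,D,W)·P(D,W).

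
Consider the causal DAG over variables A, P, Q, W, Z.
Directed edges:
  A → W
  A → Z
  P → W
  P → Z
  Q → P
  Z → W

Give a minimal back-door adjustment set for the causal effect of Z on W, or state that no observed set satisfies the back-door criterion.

Z→W: minimal back-door set {A, P}.

desc(Z)\{Z}={W}; candidates ⊆ {A,P,Q}.
size 0: {}; under {} Z still reaches {A,P,Q,W} ∋ W.
size 1: {A}, {P}, {Q}; under {A} Z still reaches {P,Q,W} ∋ W.
{A,P}: Z⊥W given {A,P} in G with Z→· removed — back-door holds.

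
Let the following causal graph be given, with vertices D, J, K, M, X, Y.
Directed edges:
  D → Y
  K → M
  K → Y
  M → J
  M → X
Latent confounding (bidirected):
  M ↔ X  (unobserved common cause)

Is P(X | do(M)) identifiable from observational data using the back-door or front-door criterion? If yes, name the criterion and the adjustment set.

P(X|do(M)): not identifiable (no BD/FD set).

desc(M)\{M}={J,X}; candidates ⊆ {D,K,Y}.
M↔X: latent back-door arc(s) into M.
size 0: {}; under {} M still reaches {K,X,Y} ∋ X.
size 1: {D}, {K}, {Y}; under {D} M still reaches {K,X,Y} ∋ X.
size 2: {D,K}, {D,Y}, {K,Y}; under {D,K} M still reaches {X} ∋ X.
M↔X cannot be blocked by any observed set — no back-door set.
No mediator lies on a directed M→…→X path.
Neither criterion identifies P(X|do(M)) in this graph.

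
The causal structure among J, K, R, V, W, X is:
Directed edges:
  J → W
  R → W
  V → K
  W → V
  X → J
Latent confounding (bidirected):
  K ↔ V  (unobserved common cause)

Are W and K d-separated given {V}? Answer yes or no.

Bayes-Ball from W | {V} reaches {J,K,R,X}.
K ∈ reach(W|{V}) ⇒ W ⊥̸ K | {V}.

No — W and K are d-connected given {V}.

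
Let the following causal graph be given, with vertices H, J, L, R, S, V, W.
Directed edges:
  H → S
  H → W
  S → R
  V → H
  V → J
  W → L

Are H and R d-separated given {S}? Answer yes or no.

Yes — H ⊥ R | {S}.

Bayes-Ball from H | {S} reaches {J,L,V,W}.
R ∉ reach(H|{S}) ⇒ H ⊥ R | {S}.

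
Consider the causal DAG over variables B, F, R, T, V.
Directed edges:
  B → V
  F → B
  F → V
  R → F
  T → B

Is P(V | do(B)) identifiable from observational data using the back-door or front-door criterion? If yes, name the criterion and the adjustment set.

desc(B)\{B}={V}; candidates ⊆ {F,R,T}.
size 0: {}; under {} B still reaches {F,R,T,V} ∋ V.
{F}: B⊥V given {F} in G with B→· removed — back-door holds.
P(V|do(B)) = Σ_{F} P(V|B,F)·P(F).

P(V|do(B)): backdoor, adjust for {F}.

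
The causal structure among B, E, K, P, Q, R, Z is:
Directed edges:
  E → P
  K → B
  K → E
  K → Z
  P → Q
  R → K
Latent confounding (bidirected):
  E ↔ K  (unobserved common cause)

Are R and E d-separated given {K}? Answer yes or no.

Bayes-Ball from R | {K} reaches {E,P,Q}.
E ∈ reach(R|{K}) ⇒ R ⊥̸ E | {K}.

No — R and E are d-connected given {K}.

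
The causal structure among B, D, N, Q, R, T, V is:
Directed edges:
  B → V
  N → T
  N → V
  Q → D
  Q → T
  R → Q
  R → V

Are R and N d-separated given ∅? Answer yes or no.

Bayes-Ball from R | ∅ reaches {D,Q,T,V}.
N ∉ reach(R|∅) ⇒ R ⊥ N | ∅.

Yes — R ⊥ N | ∅.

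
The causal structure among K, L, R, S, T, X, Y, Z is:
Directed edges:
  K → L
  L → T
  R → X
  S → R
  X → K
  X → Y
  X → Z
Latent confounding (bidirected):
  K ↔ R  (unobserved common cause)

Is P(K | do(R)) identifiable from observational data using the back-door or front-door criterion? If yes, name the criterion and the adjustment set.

desc(R)\{R}={K,L,T,X,Y,Z}; candidates ⊆ {S}.
R↔K: latent back-door arc(s) into R.
size 0: {}; under {} R still reaches {K,L,S,T} ∋ K.
size 1: {S}; under {S} R still reaches {K,L,T} ∋ K.
R↔K cannot be blocked by any observed set — no back-door set.
{X}: (i) intercepts every directed R→K path; (ii) no back-door R→{X}; (iii) {R} blocks every back-door {X}→K. Front-door holds.
P(K|do(R)) = Σ_{X} P(X|R) Σ_{R'} P(K|X,R')P(R').

P(K|do(R)): frontdoor, adjust for {X}.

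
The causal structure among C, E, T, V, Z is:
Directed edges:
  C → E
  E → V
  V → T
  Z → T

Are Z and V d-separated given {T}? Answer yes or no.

No — Z and V are d-connected given {T}.

Bayes-Ball from Z | {T} reaches {C,E,V}.
V ∈ reach(Z|{T}) ⇒ Z ⊥̸ V | {T}.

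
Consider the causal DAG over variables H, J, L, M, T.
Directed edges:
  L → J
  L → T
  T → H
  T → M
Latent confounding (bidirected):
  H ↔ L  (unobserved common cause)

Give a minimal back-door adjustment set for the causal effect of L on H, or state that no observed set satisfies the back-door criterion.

desc(L)\{L}={H,J,M,T}; candidates ⊆ {—}.
L↔H: latent back-door arc(s) into L.
size 0: {}; under {} L still reaches {H} ∋ H.
L↔H cannot be blocked by any observed set — no back-door set.

L→H: no observed back-door set.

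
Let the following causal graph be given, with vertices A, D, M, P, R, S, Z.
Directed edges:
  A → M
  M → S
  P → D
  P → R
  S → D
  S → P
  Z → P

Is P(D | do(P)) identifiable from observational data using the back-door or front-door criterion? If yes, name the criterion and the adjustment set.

desc(P)\{P}={D,R}; candidates ⊆ {A,M,S,Z}.
size 0: {}; under {} P still reaches {A,D,M,S,Z} ∋ D.
{S}: P⊥D given {S} in G with P→· removed — back-door holds.
P(D|do(P)) = Σ_{S} P(D|P,S)·P(S).

P(D|do(P)): backdoor, adjust for {S}.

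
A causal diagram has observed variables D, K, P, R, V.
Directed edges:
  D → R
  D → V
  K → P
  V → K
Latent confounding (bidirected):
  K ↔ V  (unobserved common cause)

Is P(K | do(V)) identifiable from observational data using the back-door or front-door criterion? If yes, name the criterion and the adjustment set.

P(K|do(V)): not identifiable (no BD/FD set).

desc(V)\{V}={K,P}; candidates ⊆ {D,R}.
V↔K: latent back-door arc(s) into V.
size 0: {}; under {} V still reaches {D,K,P,R} ∋ K.
size 1: {D}, {R}; under {D} V still reaches {K,P} ∋ K.
size 2: {D,R}; under {D,R} V still reaches {K,P} ∋ K.
V↔K cannot be blocked by any observed set — no back-door set.
No mediator lies on a directed V→…→K path.
Neither criterion identifies P(K|do(V)) in this graph.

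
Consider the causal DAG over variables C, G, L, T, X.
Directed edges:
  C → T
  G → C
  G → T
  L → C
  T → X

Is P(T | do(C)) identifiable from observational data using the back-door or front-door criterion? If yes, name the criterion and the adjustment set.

desc(C)\{C}={T,X}; candidates ⊆ {G,L}.
size 0: {}; under {} C still reaches {G,L,T,X} ∋ T.
{G}: C⊥T given {G} in G with C→· removed — back-door holds.
P(T|do(C)) = Σ_{G} P(T|C,G)·P(G).

P(T|do(C)): backdoor, adjust for {G}.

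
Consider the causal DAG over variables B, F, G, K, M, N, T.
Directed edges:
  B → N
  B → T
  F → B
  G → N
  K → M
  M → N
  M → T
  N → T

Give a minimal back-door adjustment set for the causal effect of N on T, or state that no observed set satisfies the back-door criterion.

N→T: minimal back-door set {B, M}.

desc(N)\{N}={T}; candidates ⊆ {B,F,G,K,M}.
size 0: {}; under {} N still reaches {B,F,G,K,M,T} ∋ T.
size 1: {B}, {F}, {G} …(+2); under {B} N still reaches {G,K,M,T} ∋ T.
{B,M}: N⊥T given {B,M} in G with N→· removed — back-door holds.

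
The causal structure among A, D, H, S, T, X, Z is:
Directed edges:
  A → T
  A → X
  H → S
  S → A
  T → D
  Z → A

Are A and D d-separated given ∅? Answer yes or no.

No — A and D are d-connected given ∅.

Bayes-Ball from A | ∅ reaches {D,H,S,T,X,Z}.
D ∈ reach(A|∅) ⇒ A ⊥̸ D | ∅.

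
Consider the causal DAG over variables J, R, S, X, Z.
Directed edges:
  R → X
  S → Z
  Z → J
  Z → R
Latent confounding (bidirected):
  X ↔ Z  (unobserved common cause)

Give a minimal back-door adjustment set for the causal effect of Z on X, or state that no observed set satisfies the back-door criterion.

desc(Z)\{Z}={J,R,X}; candidates ⊆ {S}.
Z↔X: latent back-door arc(s) into Z.
size 0: {}; under {} Z still reaches {S,X} ∋ X.
size 1: {S}; under {S} Z still reaches {X} ∋ X.
Z↔X cannot be blocked by any observed set — no back-door set.

Z→X: no observed back-door set.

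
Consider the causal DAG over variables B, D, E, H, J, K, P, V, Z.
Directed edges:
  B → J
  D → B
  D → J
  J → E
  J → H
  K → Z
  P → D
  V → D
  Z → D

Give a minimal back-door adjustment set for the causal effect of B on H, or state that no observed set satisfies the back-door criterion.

desc(B)\{B}={E,H,J}; candidates ⊆ {D,K,P,V,Z}.
size 0: {}; under {} B still reaches {D,E,H,J,K,P,V,Z} ∋ H.
{D}: B⊥H given {D} in G with B→· removed — back-door holds.

B→H: minimal back-door set {D}.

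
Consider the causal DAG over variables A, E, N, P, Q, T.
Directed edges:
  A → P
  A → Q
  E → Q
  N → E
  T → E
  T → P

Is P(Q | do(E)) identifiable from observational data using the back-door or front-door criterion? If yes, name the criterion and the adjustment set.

P(Q|do(E)): backdoor, adjust for ∅.

desc(E)\{E}={Q}; candidates ⊆ {A,N,P,T}.
∅: E⊥Q given ∅ in G with E→· removed — back-door holds.
P(Q|do(E)) = P(Q|E) — no adjustment needed.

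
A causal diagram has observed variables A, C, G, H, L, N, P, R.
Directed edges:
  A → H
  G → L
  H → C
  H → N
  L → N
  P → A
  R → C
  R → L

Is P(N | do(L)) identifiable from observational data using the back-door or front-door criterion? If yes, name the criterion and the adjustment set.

P(N|do(L)): backdoor, adjust for ∅.

desc(L)\{L}={N}; candidates ⊆ {A,C,G,H,P,R}.
∅: L⊥N given ∅ in G with L→· removed — back-door holds.
P(N|do(L)) = P(N|L) — no adjustment needed.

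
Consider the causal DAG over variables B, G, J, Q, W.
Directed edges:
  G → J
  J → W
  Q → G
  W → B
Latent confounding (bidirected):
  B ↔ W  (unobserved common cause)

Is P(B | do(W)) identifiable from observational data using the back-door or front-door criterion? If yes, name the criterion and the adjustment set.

desc(W)\{W}={B}; candidates ⊆ {G,J,Q}.
W↔B: latent back-door arc(s) into W.
size 0: {}; under {} W still reaches {B,G,J,Q} ∋ B.
size 1: {G}, {J}, {Q}; under {G} W still reaches {B,J} ∋ B.
size 2: {G,J}, {G,Q}, {J,Q}; under {G,J} W still reaches {B} ∋ B.
W↔B cannot be blocked by any observed set — no back-door set.
No mediator lies on a directed W→…→B path.
Neither criterion identifies P(B|do(W)) in this graph.

P(B|do(W)): not identifiable (no BD/FD set).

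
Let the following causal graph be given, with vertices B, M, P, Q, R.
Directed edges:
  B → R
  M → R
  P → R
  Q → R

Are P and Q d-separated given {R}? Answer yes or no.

Bayes-Ball from P | {R} reaches {B,M,Q}.
Q ∈ reach(P|{R}) ⇒ P ⊥̸ Q | {R}.

No — P and Q are d-connected given {R}.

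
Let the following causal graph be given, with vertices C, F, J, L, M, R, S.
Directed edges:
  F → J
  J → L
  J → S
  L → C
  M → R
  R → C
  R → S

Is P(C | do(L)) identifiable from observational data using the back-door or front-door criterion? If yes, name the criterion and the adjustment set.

desc(L)\{L}={C}; candidates ⊆ {F,J,M,R,S}.
∅: L⊥C given ∅ in G with L→· removed — back-door holds.
P(C|do(L)) = P(C|L) — no adjustment needed.

P(C|do(L)): backdoor, adjust for ∅.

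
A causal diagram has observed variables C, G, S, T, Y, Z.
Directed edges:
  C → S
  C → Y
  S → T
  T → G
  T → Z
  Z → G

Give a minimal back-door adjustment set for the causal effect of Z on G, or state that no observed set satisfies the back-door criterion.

desc(Z)\{Z}={G}; candidates ⊆ {C,S,T,Y}.
size 0: {}; under {} Z still reaches {C,G,S,T,Y} ∋ G.
{T}: Z⊥G given {T} in G with Z→· removed — back-door holds.

Z→G: minimal back-door set {T}.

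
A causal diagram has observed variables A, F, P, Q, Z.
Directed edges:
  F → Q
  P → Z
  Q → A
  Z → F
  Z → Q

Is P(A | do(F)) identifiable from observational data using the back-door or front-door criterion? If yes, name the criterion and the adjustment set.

desc(F)\{F}={A,Q}; candidates ⊆ {P,Z}.
size 0: {}; under {} F still reaches {A,P,Q,Z} ∋ A.
{Z}: F⊥A given {Z} in G with F→· removed — back-door holds.
P(A|do(F)) = Σ_{Z} P(A|F,Z)·P(Z).

P(A|do(F)): backdoor, adjust for {Z}.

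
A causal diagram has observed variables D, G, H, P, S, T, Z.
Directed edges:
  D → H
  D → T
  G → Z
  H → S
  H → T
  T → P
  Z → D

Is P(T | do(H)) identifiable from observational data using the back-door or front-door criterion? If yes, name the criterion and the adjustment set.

P(T|do(H)): backdoor, adjust for {D}.

desc(H)\{H}={P,S,T}; candidates ⊆ {D,G,Z}.
size 0: {}; under {} H still reaches {D,G,P,T,Z} ∋ T.
{D}: H⊥T given {D} in G with H→· removed — back-door holds.
P(T|do(H)) = Σ_{D} P(T|H,D)·P(D).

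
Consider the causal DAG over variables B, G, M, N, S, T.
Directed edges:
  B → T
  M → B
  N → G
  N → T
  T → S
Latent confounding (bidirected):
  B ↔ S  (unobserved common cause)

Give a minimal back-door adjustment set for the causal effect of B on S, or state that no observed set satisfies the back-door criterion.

B→S: no observed back-door set.

desc(B)\{B}={S,T}; candidates ⊆ {G,M,N}.
B↔S: latent back-door arc(s) into B.
size 0: {}; under {} B still reaches {M,S} ∋ S.
size 1: {G}, {M}, {N}; under {G} B still reaches {M,S} ∋ S.
size 2: {G,M}, {G,N}, {M,N}; under {G,M} B still reaches {S} ∋ S.
B↔S cannot be blocked by any observed set — no back-door set.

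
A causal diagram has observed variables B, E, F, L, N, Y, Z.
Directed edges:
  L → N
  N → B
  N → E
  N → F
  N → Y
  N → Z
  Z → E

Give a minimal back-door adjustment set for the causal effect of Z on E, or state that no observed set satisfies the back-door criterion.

desc(Z)\{Z}={E}; candidates ⊆ {B,F,L,N,Y}.
size 0: {}; under {} Z still reaches {B,E,F,L,N,Y} ∋ E.
{N}: Z⊥E given {N} in G with Z→· removed — back-door holds.

Z→E: minimal back-door set {N}.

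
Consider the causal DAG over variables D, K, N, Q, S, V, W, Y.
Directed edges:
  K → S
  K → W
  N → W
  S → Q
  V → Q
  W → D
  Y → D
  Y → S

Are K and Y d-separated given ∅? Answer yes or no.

Yes — K ⊥ Y | ∅.

Bayes-Ball from K | ∅ reaches {D,Q,S,W}.
Y ∉ reach(K|∅) ⇒ K ⊥ Y | ∅.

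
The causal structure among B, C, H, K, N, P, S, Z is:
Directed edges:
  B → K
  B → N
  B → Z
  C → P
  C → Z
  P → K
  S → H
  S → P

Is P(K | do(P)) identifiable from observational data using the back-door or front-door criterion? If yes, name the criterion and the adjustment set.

P(K|do(P)): backdoor, adjust for ∅.

desc(P)\{P}={K}; candidates ⊆ {B,C,H,N,S,Z}.
∅: P⊥K given ∅ in G with P→· removed — back-door holds.
P(K|do(P)) = P(K|P) — no adjustment needed.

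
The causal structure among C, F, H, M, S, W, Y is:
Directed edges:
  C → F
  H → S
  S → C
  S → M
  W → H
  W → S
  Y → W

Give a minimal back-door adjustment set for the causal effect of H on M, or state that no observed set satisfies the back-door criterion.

desc(H)\{H}={C,F,M,S}; candidates ⊆ {W,Y}.
size 0: {}; under {} H still reaches {C,F,M,S,W,Y} ∋ M.
{W}: H⊥M given {W} in G with H→· removed — back-door holds.

H→M: minimal back-door set {W}.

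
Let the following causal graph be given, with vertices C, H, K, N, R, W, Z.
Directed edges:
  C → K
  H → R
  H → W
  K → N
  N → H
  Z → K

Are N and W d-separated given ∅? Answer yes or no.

Bayes-Ball from N | ∅ reaches {C,H,K,R,W,Z}.
W ∈ reach(N|∅) ⇒ N ⊥̸ W | ∅.

No — N and W are d-connected given ∅.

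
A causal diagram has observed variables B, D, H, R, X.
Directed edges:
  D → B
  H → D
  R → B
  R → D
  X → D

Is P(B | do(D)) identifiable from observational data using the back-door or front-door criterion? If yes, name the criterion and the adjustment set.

desc(D)\{D}={B}; candidates ⊆ {H,R,X}.
size 0: {}; under {} D still reaches {B,H,R,X} ∋ B.
{R}: D⊥B given {R} in G with D→· removed — back-door holds.
P(B|do(D)) = Σ_{R} P(B|D,R)·P(R).

P(B|do(D)): backdoor, adjust for {R}.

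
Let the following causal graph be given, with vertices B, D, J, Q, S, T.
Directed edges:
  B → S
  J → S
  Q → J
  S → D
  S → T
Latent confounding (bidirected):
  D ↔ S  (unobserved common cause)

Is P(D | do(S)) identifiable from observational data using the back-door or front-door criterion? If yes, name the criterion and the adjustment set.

desc(S)\{S}={D,T}; candidates ⊆ {B,J,Q}.
S↔D: latent back-door arc(s) into S.
size 0: {}; under {} S still reaches {B,D,J,Q} ∋ D.
size 1: {B}, {J}, {Q}; under {B} S still reaches {D,J,Q} ∋ D.
size 2: {B,J}, {B,Q}, {J,Q}; under {B,J} S still reaches {D} ∋ D.
S↔D cannot be blocked by any observed set — no back-door set.
No mediator lies on a directed S→…→D path.
Neither criterion identifies P(D|do(S)) in this graph.

P(D|do(S)): not identifiable (no BD/FD set).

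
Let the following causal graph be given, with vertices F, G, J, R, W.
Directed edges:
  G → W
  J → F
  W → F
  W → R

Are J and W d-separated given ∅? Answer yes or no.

Yes — J ⊥ W | ∅.

Bayes-Ball from J | ∅ reaches {F}.
W ∉ reach(J|∅) ⇒ J ⊥ W | ∅.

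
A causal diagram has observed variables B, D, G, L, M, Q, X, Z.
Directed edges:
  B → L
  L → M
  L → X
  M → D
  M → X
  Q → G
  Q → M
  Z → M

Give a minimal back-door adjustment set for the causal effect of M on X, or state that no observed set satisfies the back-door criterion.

desc(M)\{M}={D,X}; candidates ⊆ {B,G,L,Q,Z}.
size 0: {}; under {} M still reaches {B,G,L,Q,X,Z} ∋ X.
{L}: M⊥X given {L} in G with M→· removed — back-door holds.

M→X: minimal back-door set {L}.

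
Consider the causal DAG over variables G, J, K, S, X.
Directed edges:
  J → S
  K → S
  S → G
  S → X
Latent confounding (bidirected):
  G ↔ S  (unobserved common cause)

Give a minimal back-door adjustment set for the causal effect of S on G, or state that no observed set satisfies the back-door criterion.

S→G: no observed back-door set.

desc(S)\{S}={G,X}; candidates ⊆ {J,K}.
S↔G: latent back-door arc(s) into S.
size 0: {}; under {} S still reaches {G,J,K} ∋ G.
size 1: {J}, {K}; under {J} S still reaches {G,K} ∋ G.
size 2: {J,K}; under {J,K} S still reaches {G} ∋ G.
S↔G cannot be blocked by any observed set — no back-door set.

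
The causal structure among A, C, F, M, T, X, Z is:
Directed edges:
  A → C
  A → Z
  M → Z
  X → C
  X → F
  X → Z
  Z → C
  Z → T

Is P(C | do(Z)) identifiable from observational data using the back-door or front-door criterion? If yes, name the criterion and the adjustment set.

desc(Z)\{Z}={C,T}; candidates ⊆ {A,F,M,X}.
size 0: {}; under {} Z still reaches {A,C,F,M,X} ∋ C.
size 1: {A}, {F}, {M} …(+1); under {A} Z still reaches {C,F,M,X} ∋ C.
{A,X}: Z⊥C given {A,X} in G with Z→· removed — back-door holds.
P(C|do(Z)) = Σ_{A,X} P(C|Z,A,X)·P(A,X).

P(C|do(Z)): backdoor, adjust for {A, X}.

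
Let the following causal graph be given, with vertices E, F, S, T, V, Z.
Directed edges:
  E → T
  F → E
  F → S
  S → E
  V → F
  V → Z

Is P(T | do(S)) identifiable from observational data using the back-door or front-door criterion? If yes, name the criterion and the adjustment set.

P(T|do(S)): backdoor, adjust for {F}.

desc(S)\{S}={E,T}; candidates ⊆ {F,V,Z}.
size 0: {}; under {} S still reaches {E,F,T,V,Z} ∋ T.
{F}: S⊥T given {F} in G with S→· removed — back-door holds.
P(T|do(S)) = Σ_{F} P(T|S,F)·P(F).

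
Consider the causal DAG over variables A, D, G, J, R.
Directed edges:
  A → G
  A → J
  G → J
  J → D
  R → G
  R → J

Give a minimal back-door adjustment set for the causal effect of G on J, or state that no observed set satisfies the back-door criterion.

desc(G)\{G}={D,J}; candidates ⊆ {A,R}.
size 0: {}; under {} G still reaches {A,D,J,R} ∋ J.
size 1: {A}, {R}; under {A} G still reaches {D,J,R} ∋ J.
{A,R}: G⊥J given {A,R} in G with G→· removed — back-door holds.

G→J: minimal back-door set {A, R}.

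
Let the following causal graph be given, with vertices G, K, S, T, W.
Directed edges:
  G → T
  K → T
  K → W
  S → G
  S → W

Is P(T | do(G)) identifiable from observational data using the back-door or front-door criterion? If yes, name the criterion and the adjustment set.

P(T|do(G)): backdoor, adjust for ∅.

desc(G)\{G}={T}; candidates ⊆ {K,S,W}.
∅: G⊥T given ∅ in G with G→· removed — back-door holds.
P(T|do(G)) = P(T|G) — no adjustment needed.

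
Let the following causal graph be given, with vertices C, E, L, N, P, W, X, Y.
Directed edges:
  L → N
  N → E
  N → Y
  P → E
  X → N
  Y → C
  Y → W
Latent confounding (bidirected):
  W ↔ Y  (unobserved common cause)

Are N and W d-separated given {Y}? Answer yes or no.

No — N and W are d-connected given {Y}.

Bayes-Ball from N | {Y} reaches {E,L,W,X}.
W ∈ reach(N|{Y}) ⇒ N ⊥̸ W | {Y}.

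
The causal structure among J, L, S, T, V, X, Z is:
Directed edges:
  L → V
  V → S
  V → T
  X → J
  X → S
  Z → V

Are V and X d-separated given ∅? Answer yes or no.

Yes — V ⊥ X | ∅.

Bayes-Ball from V | ∅ reaches {L,S,T,Z}.
X ∉ reach(V|∅) ⇒ V ⊥ X | ∅.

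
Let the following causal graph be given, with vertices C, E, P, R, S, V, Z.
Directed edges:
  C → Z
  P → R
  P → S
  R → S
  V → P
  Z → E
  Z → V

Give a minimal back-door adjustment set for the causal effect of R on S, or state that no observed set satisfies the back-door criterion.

R→S: minimal back-door set {P}.

desc(R)\{R}={S}; candidates ⊆ {C,E,P,V,Z}.
size 0: {}; under {} R still reaches {C,E,P,S,V,Z} ∋ S.
{P}: R⊥S given {P} in G with R→· removed — back-door holds.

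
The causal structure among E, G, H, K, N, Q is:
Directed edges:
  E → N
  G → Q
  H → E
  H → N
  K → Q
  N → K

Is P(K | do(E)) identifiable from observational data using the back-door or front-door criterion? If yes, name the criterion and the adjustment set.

P(K|do(E)): backdoor, adjust for {H}.

desc(E)\{E}={K,N,Q}; candidates ⊆ {G,H}.
size 0: {}; under {} E still reaches {H,K,N,Q} ∋ K.
{H}: E⊥K given {H} in G with E→· removed — back-door holds.
P(K|do(E)) = Σ_{H} P(K|E,H)·P(H).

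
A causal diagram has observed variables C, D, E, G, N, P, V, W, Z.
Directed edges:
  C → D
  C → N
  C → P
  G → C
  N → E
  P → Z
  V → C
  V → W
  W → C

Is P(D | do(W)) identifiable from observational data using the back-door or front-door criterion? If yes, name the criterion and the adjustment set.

desc(W)\{W}={C,D,E,N,P,Z}; candidates ⊆ {G,V}.
size 0: {}; under {} W still reaches {C,D,E,N,P,V,Z} ∋ D.
{V}: W⊥D given {V} in G with W→· removed — back-door holds.
P(D|do(W)) = Σ_{V} P(D|W,V)·P(V).

P(D|do(W)): backdoor, adjust for {V}.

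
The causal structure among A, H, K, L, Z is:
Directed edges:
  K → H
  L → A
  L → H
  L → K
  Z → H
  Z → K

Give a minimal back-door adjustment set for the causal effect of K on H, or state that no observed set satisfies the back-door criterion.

K→H: minimal back-door set {L, Z}.

desc(K)\{K}={H}; candidates ⊆ {A,L,Z}.
size 0: {}; under {} K still reaches {A,H,L,Z} ∋ H.
size 1: {A}, {L}, {Z}; under {A} K still reaches {H,L,Z} ∋ H.
{L,Z}: K⊥H given {L,Z} in G with K→· removed — back-door holds.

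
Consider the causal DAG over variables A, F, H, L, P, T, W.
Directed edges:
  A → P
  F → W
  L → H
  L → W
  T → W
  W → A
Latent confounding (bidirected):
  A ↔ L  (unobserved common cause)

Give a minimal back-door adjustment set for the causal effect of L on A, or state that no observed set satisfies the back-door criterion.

desc(L)\{L}={A,H,P,W}; candidates ⊆ {F,T}.
L↔A: latent back-door arc(s) into L.
size 0: {}; under {} L still reaches {A,P} ∋ A.
size 1: {F}, {T}; under {F} L still reaches {A,P} ∋ A.
size 2: {F,T}; under {F,T} L still reaches {A,P} ∋ A.
L↔A cannot be blocked by any observed set — no back-door set.

L→A: no observed back-door set.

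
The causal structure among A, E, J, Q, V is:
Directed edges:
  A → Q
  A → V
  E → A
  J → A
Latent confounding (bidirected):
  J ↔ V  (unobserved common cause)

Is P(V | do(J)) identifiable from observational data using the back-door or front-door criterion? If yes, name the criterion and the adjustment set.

desc(J)\{J}={A,Q,V}; candidates ⊆ {E}.
J↔V: latent back-door arc(s) into J.
size 0: {}; under {} J still reaches {V} ∋ V.
size 1: {E}; under {E} J still reaches {V} ∋ V.
J↔V cannot be blocked by any observed set — no back-door set.
{A}: (i) intercepts every directed J→V path; (ii) no back-door J→{A}; (iii) {J} blocks every back-door {A}→V. Front-door holds.
P(V|do(J)) = Σ_{A} P(A|J) Σ_{J'} P(V|A,J')P(J').

P(V|do(J)): frontdoor, adjust for {A}.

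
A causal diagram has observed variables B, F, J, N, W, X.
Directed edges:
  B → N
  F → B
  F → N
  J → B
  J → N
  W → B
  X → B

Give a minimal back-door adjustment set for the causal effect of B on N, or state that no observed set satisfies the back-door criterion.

B→N: minimal back-door set {F, J}.

desc(B)\{B}={N}; candidates ⊆ {F,J,W,X}.
size 0: {}; under {} B still reaches {F,J,N,W,X} ∋ N.
size 1: {F}, {J}, {W} …(+1); under {F} B still reaches {J,N,W,X} ∋ N.
{F,J}: B⊥N given {F,J} in G with B→· removed — back-door holds.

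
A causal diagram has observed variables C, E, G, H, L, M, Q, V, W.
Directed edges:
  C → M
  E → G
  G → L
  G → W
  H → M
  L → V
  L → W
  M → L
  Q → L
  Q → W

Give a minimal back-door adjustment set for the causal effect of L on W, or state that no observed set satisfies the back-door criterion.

desc(L)\{L}={V,W}; candidates ⊆ {C,E,G,H,M,Q}.
size 0: {}; under {} L still reaches {C,E,G,H,M,Q,W} ∋ W.
size 1: {C}, {E}, {G} …(+3); under {C} L still reaches {E,G,H,M,Q,W} ∋ W.
{G,Q}: L⊥W given {G,Q} in G with L→· removed — back-door holds.

L→W: minimal back-door set {G, Q}.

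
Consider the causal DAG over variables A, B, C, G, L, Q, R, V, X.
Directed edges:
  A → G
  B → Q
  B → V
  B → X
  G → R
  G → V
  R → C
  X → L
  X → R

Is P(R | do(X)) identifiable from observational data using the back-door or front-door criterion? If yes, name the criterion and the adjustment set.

P(R|do(X)): backdoor, adjust for ∅.

desc(X)\{X}={C,L,R}; candidates ⊆ {A,B,G,Q,V}.
∅: X⊥R given ∅ in G with X→· removed — back-door holds.
P(R|do(X)) = P(R|X) — no adjustment needed.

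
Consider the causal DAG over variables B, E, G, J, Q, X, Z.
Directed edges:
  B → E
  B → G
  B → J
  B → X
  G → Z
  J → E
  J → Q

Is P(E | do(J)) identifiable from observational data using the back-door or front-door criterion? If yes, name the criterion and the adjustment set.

P(E|do(J)): backdoor, adjust for {B}.

desc(J)\{J}={E,Q}; candidates ⊆ {B,G,X,Z}.
size 0: {}; under {} J still reaches {B,E,G,X,Z} ∋ E.
{B}: J⊥E given {B} in G with J→· removed — back-door holds.
P(E|do(J)) = Σ_{B} P(E|J,B)·P(B).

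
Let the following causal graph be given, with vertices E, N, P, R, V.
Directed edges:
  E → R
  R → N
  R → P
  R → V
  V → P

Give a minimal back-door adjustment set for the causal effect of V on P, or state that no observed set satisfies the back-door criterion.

desc(V)\{V}={P}; candidates ⊆ {E,N,R}.
size 0: {}; under {} V still reaches {E,N,P,R} ∋ P.
{R}: V⊥P given {R} in G with V→· removed — back-door holds.

V→P: minimal back-door set {R}.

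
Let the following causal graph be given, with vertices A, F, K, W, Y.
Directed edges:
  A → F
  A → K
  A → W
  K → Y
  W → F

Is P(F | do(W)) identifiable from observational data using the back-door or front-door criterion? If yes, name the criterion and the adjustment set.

P(F|do(W)): backdoor, adjust for {A}.

desc(W)\{W}={F}; candidates ⊆ {A,K,Y}.
size 0: {}; under {} W still reaches {A,F,K,Y} ∋ F.
{A}: W⊥F given {A} in G with W→· removed — back-door holds.
P(F|do(W)) = Σ_{A} P(F|W,A)·P(A).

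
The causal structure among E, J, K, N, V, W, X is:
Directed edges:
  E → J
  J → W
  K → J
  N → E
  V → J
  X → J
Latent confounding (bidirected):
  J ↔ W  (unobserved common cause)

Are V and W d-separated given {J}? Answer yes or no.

No — V and W are d-connected given {J}.

Bayes-Ball from V | {J} reaches {E,K,N,W,X}.
W ∈ reach(V|{J}) ⇒ V ⊥̸ W | {J}.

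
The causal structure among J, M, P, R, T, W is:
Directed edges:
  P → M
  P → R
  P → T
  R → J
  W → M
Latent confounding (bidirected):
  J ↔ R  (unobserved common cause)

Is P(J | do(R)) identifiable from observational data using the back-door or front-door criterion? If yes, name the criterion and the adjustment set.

P(J|do(R)): not identifiable (no BD/FD set).

desc(R)\{R}={J}; candidates ⊆ {M,P,T,W}.
R↔J: latent back-door arc(s) into R.
size 0: {}; under {} R still reaches {J,M,P,T} ∋ J.
size 1: {M}, {P}, {T} …(+1); under {M} R still reaches {J,P,T,W} ∋ J.
size 2: {M,P}, {M,T}, {M,W} …(+3); under {M,P} R still reaches {J} ∋ J.
R↔J cannot be blocked by any observed set — no back-door set.
No mediator lies on a directed R→…→J path.
Neither criterion identifies P(J|do(R)) in this graph.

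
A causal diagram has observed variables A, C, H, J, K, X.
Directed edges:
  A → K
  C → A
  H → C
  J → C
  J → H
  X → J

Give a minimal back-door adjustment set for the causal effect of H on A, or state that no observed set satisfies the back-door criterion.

H→A: minimal back-door set {J}.

desc(H)\{H}={A,C,K}; candidates ⊆ {J,X}.
size 0: {}; under {} H still reaches {A,C,J,K,X} ∋ A.
{J}: H⊥A given {J} in G with H→· removed — back-door holds.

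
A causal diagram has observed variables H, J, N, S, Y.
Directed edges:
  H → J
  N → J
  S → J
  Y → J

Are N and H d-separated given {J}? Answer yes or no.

Bayes-Ball from N | {J} reaches {H,S,Y}.
H ∈ reach(N|{J}) ⇒ N ⊥̸ H | {J}.

No — N and H are d-connected given {J}.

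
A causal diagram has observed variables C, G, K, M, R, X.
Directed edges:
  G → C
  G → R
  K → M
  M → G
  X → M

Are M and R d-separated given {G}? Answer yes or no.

Bayes-Ball from M | {G} reaches {K,X}.
R ∉ reach(M|{G}) ⇒ M ⊥ R | {G}.

Yes — M ⊥ R | {G}.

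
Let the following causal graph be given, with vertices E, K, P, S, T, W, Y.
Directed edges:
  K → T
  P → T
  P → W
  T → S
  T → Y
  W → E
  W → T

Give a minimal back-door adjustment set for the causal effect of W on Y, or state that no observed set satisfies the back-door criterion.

desc(W)\{W}={E,S,T,Y}; candidates ⊆ {K,P}.
size 0: {}; under {} W still reaches {P,S,T,Y} ∋ Y.
{P}: W⊥Y given {P} in G with W→· removed — back-door holds.

W→Y: minimal back-door set {P}.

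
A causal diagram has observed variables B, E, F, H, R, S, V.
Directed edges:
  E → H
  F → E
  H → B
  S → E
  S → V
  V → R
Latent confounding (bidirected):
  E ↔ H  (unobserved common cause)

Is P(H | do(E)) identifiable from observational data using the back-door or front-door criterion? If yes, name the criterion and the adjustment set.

P(H|do(E)): not identifiable (no BD/FD set).

desc(E)\{E}={B,H}; candidates ⊆ {F,R,S,V}.
E↔H: latent back-door arc(s) into E.
size 0: {}; under {} E still reaches {B,F,H,R,S,V} ∋ H.
size 1: {F}, {R}, {S} …(+1); under {F} E still reaches {B,H,R,S,V} ∋ H.
size 2: {F,R}, {F,S}, {F,V} …(+3); under {F,R} E still reaches {B,H,S,V} ∋ H.
E↔H cannot be blocked by any observed set — no back-door set.
No mediator lies on a directed E→…→H path.
Neither criterion identifies P(H|do(E)) in this graph.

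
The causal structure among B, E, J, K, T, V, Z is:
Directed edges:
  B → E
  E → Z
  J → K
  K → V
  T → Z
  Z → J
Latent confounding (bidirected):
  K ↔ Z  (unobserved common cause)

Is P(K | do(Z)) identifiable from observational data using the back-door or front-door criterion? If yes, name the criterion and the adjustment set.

P(K|do(Z)): frontdoor, adjust for {J}.

desc(Z)\{Z}={J,K,V}; candidates ⊆ {B,E,T}.
Z↔K: latent back-door arc(s) into Z.
size 0: {}; under {} Z still reaches {B,E,K,T,V} ∋ K.
size 1: {B}, {E}, {T}; under {B} Z still reaches {E,K,T,V} ∋ K.
size 2: {B,E}, {B,T}, {E,T}; under {B,E} Z still reaches {K,T,V} ∋ K.
Z↔K cannot be blocked by any observed set — no back-door set.
{J}: (i) intercepts every directed Z→K path; (ii) no back-door Z→{J}; (iii) {Z} blocks every back-door {J}→K. Front-door holds.
P(K|do(Z)) = Σ_{J} P(J|Z) Σ_{Z'} P(K|J,Z')P(Z').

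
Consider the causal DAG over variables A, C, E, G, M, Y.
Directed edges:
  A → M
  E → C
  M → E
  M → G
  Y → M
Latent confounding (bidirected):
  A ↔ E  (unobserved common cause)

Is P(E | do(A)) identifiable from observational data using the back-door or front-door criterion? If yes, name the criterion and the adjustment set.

P(E|do(A)): frontdoor, adjust for {M}.

desc(A)\{A}={C,E,G,M}; candidates ⊆ {Y}.
A↔E: latent back-door arc(s) into A.
size 0: {}; under {} A still reaches {C,E} ∋ E.
size 1: {Y}; under {Y} A still reaches {C,E} ∋ E.
A↔E cannot be blocked by any observed set — no back-door set.
{M}: (i) intercepts every directed A→E path; (ii) no back-door A→{M}; (iii) {A} blocks every back-door {M}→E. Front-door holds.
P(E|do(A)) = Σ_{M} P(M|A) Σ_{A'} P(E|M,A')P(A').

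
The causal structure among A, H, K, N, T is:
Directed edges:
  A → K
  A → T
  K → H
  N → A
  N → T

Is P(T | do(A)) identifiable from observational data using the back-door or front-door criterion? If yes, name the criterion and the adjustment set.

desc(A)\{A}={H,K,T}; candidates ⊆ {N}.
size 0: {}; under {} A still reaches {N,T} ∋ T.
{N}: A⊥T given {N} in G with A→· removed — back-door holds.
P(T|do(A)) = Σ_{N} P(T|A,N)·P(N).

P(T|do(A)): backdoor, adjust for {N}.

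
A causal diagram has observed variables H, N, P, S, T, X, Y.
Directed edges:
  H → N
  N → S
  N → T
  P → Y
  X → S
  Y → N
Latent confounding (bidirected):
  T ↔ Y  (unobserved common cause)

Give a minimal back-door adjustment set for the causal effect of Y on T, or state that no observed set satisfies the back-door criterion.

desc(Y)\{Y}={N,S,T}; candidates ⊆ {H,P,X}.
Y↔T: latent back-door arc(s) into Y.
size 0: {}; under {} Y still reaches {P,T} ∋ T.
size 1: {H}, {P}, {X}; under {H} Y still reaches {P,T} ∋ T.
size 2: {H,P}, {H,X}, {P,X}; under {H,P} Y still reaches {T} ∋ T.
Y↔T cannot be blocked by any observed set — no back-door set.

Y→T: no observed back-door set.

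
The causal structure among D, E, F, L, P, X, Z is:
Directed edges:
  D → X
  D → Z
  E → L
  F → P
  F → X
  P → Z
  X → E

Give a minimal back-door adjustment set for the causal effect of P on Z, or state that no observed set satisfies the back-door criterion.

desc(P)\{P}={Z}; candidates ⊆ {D,E,F,L,X}.
∅: P⊥Z given ∅ in G with P→· removed — back-door holds.

P→Z: minimal back-door set ∅.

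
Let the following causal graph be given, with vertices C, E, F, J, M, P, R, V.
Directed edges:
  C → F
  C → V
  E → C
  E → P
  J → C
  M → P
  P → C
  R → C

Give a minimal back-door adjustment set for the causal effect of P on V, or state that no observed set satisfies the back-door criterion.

desc(P)\{P}={C,F,V}; candidates ⊆ {E,J,M,R}.
size 0: {}; under {} P still reaches {C,E,F,M,V} ∋ V.
{E}: P⊥V given {E} in G with P→· removed — back-door holds.

P→V: minimal back-door set {E}.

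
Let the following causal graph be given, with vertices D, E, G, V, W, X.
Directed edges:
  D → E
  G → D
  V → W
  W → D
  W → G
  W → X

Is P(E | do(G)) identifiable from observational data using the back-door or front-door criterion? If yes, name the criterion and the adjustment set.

P(E|do(G)): backdoor, adjust for {W}.

desc(G)\{G}={D,E}; candidates ⊆ {V,W,X}.
size 0: {}; under {} G still reaches {D,E,V,W,X} ∋ E.
{W}: G⊥E given {W} in G with G→· removed — back-door holds.
P(E|do(G)) = Σ_{W} P(E|G,W)·P(W).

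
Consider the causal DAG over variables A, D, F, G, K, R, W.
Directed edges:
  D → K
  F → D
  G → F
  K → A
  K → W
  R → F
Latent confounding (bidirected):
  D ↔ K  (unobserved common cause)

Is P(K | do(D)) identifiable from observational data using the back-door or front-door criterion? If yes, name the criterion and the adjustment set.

desc(D)\{D}={A,K,W}; candidates ⊆ {F,G,R}.
D↔K: latent back-door arc(s) into D.
size 0: {}; under {} D still reaches {A,F,G,K,R,W} ∋ K.
size 1: {F}, {G}, {R}; under {F} D still reaches {A,K,W} ∋ K.
size 2: {F,G}, {F,R}, {G,R}; under {F,G} D still reaches {A,K,W} ∋ K.
D↔K cannot be blocked by any observed set — no back-door set.
No mediator lies on a directed D→…→K path.
Neither criterion identifies P(K|do(D)) in this graph.

P(K|do(D)): not identifiable (no BD/FD set).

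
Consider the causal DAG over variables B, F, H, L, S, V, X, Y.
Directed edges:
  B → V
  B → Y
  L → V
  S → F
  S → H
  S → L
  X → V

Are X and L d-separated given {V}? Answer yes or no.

Bayes-Ball from X | {V} reaches {B,F,H,L,S,Y}.
L ∈ reach(X|{V}) ⇒ X ⊥̸ L | {V}.

No — X and L are d-connected given {V}.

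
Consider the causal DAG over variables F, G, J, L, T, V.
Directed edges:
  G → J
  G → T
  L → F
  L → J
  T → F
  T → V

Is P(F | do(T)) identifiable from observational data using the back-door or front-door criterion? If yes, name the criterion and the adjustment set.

desc(T)\{T}={F,V}; candidates ⊆ {G,J,L}.
∅: T⊥F given ∅ in G with T→· removed — back-door holds.
P(F|do(T)) = P(F|T) — no adjustment needed.

P(F|do(T)): backdoor, adjust for ∅.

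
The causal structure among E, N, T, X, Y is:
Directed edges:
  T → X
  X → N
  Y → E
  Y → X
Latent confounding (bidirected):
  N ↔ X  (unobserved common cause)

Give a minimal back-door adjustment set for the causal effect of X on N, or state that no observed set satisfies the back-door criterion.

desc(X)\{X}={N}; candidates ⊆ {E,T,Y}.
X↔N: latent back-door arc(s) into X.
size 0: {}; under {} X still reaches {E,N,T,Y} ∋ N.
size 1: {E}, {T}, {Y}; under {E} X still reaches {N,T,Y} ∋ N.
size 2: {E,T}, {E,Y}, {T,Y}; under {E,T} X still reaches {N,Y} ∋ N.
X↔N cannot be blocked by any observed set — no back-door set.

X→N: no observed back-door set.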